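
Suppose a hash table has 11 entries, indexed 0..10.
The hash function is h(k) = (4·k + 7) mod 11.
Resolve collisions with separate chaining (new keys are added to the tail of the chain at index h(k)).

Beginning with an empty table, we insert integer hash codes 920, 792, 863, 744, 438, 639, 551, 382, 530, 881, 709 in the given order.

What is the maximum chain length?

3

Insert 920: h=2, bucket 2 empty -> new chain.
Insert 792: h=7, bucket 7 empty -> new chain.
Insert 863: h=5, bucket 5 empty -> new chain.
Insert 744: h=2, bucket 2 nonempty -> append to chain.
Insert 438: h=10, bucket 10 empty -> new chain.
Insert 639: h=0, bucket 0 empty -> new chain.
Insert 551: h=0, bucket 0 nonempty -> append to chain.
Insert 382: h=6, bucket 6 empty -> new chain.
Insert 530: h=4, bucket 4 empty -> new chain.
Insert 881: h=0, bucket 0 nonempty -> append to chain.
Insert 709: h=5, bucket 5 nonempty -> append to chain.
Final buckets:
0: 639 -> 551 -> 881
1: _
2: 920 -> 744
3: _
4: 530
5: 863 -> 709
6: 382
7: 792
8: _
9: _
10: 438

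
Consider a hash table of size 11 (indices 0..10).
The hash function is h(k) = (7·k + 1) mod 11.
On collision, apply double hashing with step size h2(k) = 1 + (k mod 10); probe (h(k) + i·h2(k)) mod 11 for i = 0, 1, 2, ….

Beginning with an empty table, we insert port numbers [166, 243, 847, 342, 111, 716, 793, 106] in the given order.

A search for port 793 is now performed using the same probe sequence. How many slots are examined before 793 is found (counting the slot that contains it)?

Insert 166: h=8, slot 8 empty => index 8.
Insert 243: h=8, h2=4, slot 8 occupied => index 1.
Insert 847: h=1, h2=8, slot 1 occupied => index 9.
Insert 342: h=8, h2=3, slot 8 occupied => index 0.
Insert 111: h=8, h2=2, slot 8 occupied => index 10.
Insert 716: h=8, h2=7, slot 8 occupied => index 4.
Insert 793: h=8, h2=4, slots 8,1 occupied => index 5.
Insert 106: h=6, slot 6 empty => index 6.
Table: [342, 243, -, -, 716, 793, 106, -, 166, 847, 111]
Lookup 793: h=8, h2=4, probe 8,1,5 → found at 5.

3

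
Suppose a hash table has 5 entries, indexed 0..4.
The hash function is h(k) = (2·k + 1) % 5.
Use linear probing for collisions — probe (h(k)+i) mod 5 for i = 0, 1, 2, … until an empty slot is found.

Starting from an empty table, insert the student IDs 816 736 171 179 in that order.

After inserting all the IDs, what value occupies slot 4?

Insert 816: h=3, slot 3 empty => index 3.
Insert 736: h=3, slot 3 occupied => index 4.
Insert 171: h=3, slots 3,4 occupied => index 0.
Insert 179: h=4, slots 4,0 occupied => index 1.
Table: [171, 179, —, 816, 736]

736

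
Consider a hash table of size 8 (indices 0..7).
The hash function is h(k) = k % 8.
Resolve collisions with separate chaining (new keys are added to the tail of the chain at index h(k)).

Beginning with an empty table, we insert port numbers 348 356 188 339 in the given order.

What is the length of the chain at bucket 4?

348 -> bucket 4
356 -> bucket 4 (collision)
188 -> bucket 4 (collision)
339 -> bucket 3
Final buckets:
0: ∅
1: ∅
2: ∅
3: 339
4: 348 -> 356 -> 188
5: ∅
6: ∅
7: ∅

3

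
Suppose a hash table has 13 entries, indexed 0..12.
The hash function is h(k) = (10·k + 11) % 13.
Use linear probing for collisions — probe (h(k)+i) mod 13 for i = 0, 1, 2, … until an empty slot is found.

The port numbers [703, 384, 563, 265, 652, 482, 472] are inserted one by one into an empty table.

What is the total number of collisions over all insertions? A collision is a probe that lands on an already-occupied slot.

3

Insert 703: h=8, slot 8 empty -> index 8.
Insert 384: h=3, slot 3 empty -> index 3.
Insert 563: h=12, slot 12 empty -> index 12.
Insert 265: h=9, slot 9 empty -> index 9.
Insert 652: h=5, slot 5 empty -> index 5.
Insert 482: h=8, slots 8,9 occupied -> index 10.
Insert 472: h=12, slot 12 occupied -> index 0.
Table: [472, ∅, ∅, 384, ∅, 652, ∅, ∅, 703, 265, 482, ∅, 563]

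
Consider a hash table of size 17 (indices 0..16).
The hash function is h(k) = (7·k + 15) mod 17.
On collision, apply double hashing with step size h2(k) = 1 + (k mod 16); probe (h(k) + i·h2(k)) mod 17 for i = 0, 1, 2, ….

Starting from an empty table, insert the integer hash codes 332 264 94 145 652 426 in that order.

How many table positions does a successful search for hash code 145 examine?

332 hashes to 10; slot 10 is free → place at 10.
264 hashes to 10, h2=9; 10 taken → place at 2.
94 hashes to 10, h2=15; 10 taken → place at 8.
145 hashes to 10, h2=2; 10 taken → place at 12.
652 hashes to 6; slot 6 is free → place at 6.
426 hashes to 5; slot 5 is free → place at 5.
Table: [-, -, 264, -, -, 426, 652, -, 94, -, 332, -, 145, -, -, -, -]
Lookup 145: h=10, h2=2, probe 10,12 → found at 12.

2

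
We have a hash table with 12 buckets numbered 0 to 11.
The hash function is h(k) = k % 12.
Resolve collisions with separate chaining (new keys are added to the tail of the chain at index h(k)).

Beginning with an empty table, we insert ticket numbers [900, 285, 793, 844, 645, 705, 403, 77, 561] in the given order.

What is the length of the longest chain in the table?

900 -> bucket 0
285 -> bucket 9
793 -> bucket 1
844 -> bucket 4
645 -> bucket 9 (collision)
705 -> bucket 9 (collision)
403 -> bucket 7
77 -> bucket 5
561 -> bucket 9 (collision)
Final buckets:
0: 900
1: 793
2: .
3: .
4: 844
5: 77
6: .
7: 403
8: .
9: 285 -> 645 -> 705 -> 561
10: .
11: .

4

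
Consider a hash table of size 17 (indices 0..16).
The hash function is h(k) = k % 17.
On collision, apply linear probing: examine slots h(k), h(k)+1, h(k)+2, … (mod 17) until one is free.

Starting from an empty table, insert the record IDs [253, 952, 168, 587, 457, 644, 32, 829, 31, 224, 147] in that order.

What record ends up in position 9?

Insert 253: h=15, slot 15 empty => index 15.
Insert 952: h=0, slot 0 empty => index 0.
Insert 168: h=15, slot 15 occupied => index 16.
Insert 587: h=9, slot 9 empty => index 9.
Insert 457: h=15, slots 15,16,0 occupied => index 1.
Insert 644: h=15, slots 15,16,0,1 occupied => index 2.
Insert 32: h=15, slots 15,16,0,1,2 occupied => index 3.
Insert 829: h=13, slot 13 empty => index 13.
Insert 31: h=14, slot 14 empty => index 14.
Insert 224: h=3, slot 3 occupied => index 4.
Insert 147: h=11, slot 11 empty => index 11.
Table: [952, 457, 644, 32, 224, -, -, -, -, 587, -, 147, -, 829, 31, 253, 168]

587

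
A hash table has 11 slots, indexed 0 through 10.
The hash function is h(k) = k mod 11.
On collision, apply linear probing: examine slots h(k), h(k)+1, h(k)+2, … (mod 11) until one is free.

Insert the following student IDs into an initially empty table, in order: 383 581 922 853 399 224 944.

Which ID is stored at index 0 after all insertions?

Insert 383: h=9, slot 9 empty -> index 9.
Insert 581: h=9, slot 9 occupied -> index 10.
Insert 922: h=9, slots 9,10 occupied -> index 0.
Insert 853: h=6, slot 6 empty -> index 6.
Insert 399: h=3, slot 3 empty -> index 3.
Insert 224: h=4, slot 4 empty -> index 4.
Insert 944: h=9, slots 9,10,0 occupied -> index 1.
Table: [922, 944, -, 399, 224, -, 853, -, -, 383, 581]

922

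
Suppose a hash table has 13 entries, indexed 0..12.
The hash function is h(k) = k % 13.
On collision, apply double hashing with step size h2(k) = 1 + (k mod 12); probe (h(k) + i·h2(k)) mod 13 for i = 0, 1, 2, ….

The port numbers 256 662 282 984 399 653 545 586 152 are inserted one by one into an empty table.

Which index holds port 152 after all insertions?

Insert 256: h=9, slot 9 empty → index 9.
Insert 662: h=12, slot 12 empty → index 12.
Insert 282: h=9, h2=7, slot 9 occupied → index 3.
Insert 984: h=9, h2=1, slot 9 occupied → index 10.
Insert 399: h=9, h2=4, slot 9 occupied → index 0.
Insert 653: h=3, h2=6, slots 3,9 occupied → index 2.
Insert 545: h=12, h2=6, slot 12 occupied → index 5.
Insert 586: h=1, slot 1 empty → index 1.
Insert 152: h=9, h2=9, slots 9,5,1,10 occupied → index 6.
Table: [399, 586, 653, 282, ., 545, 152, ., ., 256, 984, ., 662]

6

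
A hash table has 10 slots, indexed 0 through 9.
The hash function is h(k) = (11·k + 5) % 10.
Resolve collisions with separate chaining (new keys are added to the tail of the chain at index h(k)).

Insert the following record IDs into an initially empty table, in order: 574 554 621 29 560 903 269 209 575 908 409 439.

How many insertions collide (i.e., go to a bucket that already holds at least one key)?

Insert 574: h=9, bucket 9 empty -> new chain.
Insert 554: h=9, bucket 9 nonempty -> append to chain.
Insert 621: h=6, bucket 6 empty -> new chain.
Insert 29: h=4, bucket 4 empty -> new chain.
Insert 560: h=5, bucket 5 empty -> new chain.
Insert 903: h=8, bucket 8 empty -> new chain.
Insert 269: h=4, bucket 4 nonempty -> append to chain.
Insert 209: h=4, bucket 4 nonempty -> append to chain.
Insert 575: h=0, bucket 0 empty -> new chain.
Insert 908: h=3, bucket 3 empty -> new chain.
Insert 409: h=4, bucket 4 nonempty -> append to chain.
Insert 439: h=4, bucket 4 nonempty -> append to chain.
Final buckets:
0: 575
1: ∅
2: ∅
3: 908
4: 29 -> 269 -> 209 -> 409 -> 439
5: 560
6: 621
7: ∅
8: 903
9: 574 -> 554

5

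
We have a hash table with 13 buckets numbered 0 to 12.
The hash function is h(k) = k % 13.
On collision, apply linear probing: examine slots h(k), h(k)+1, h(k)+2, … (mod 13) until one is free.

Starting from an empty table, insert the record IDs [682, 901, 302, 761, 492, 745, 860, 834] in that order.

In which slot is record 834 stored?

682: h=6 -> slot 6
901: h=4 -> slot 4
302: h=3 -> slot 3
761: h=7 -> slot 7
492: h=11 -> slot 11
745: h=4, probe 4,5 -> slot 5
860: h=2 -> slot 2
834: h=2, probe 2,3,4,5,6,7,8 -> slot 8
Table: [∅, ∅, 860, 302, 901, 745, 682, 761, 834, ∅, ∅, 492, ∅]

8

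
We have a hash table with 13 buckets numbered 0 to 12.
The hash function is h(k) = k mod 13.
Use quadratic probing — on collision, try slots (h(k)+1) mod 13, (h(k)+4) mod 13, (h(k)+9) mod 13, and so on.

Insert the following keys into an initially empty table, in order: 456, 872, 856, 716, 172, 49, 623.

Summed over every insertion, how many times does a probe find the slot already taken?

3

Insert 456: h=1, slot 1 empty => index 1.
Insert 872: h=1, slot 1 occupied => index 2.
Insert 856: h=11, slot 11 empty => index 11.
Insert 716: h=1, slots 1,2 occupied => index 5.
Insert 172: h=3, slot 3 empty => index 3.
Insert 49: h=10, slot 10 empty => index 10.
Insert 623: h=12, slot 12 empty => index 12.
Table: [∅, 456, 872, 172, ∅, 716, ∅, ∅, ∅, ∅, 49, 856, 623]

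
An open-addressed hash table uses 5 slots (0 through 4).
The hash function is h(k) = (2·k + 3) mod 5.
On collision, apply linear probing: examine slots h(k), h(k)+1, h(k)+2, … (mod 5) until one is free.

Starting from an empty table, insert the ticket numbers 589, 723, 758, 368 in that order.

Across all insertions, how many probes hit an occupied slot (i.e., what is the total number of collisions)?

589: h=1 -> slot 1
723: h=4 -> slot 4
758: h=4, probe 4,0 -> slot 0
368: h=4, probe 4,0,1,2 -> slot 2
Table: [758, 589, 368, ∅, 723]

4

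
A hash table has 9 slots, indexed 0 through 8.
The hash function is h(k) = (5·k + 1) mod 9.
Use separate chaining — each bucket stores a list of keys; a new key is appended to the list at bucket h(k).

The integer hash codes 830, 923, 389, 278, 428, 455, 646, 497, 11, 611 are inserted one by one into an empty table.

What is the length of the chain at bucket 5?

Insert 830: h=2, bucket 2 empty -> new chain.
Insert 923: h=8, bucket 8 empty -> new chain.
Insert 389: h=2, bucket 2 nonempty -> append to chain.
Insert 278: h=5, bucket 5 empty -> new chain.
Insert 428: h=8, bucket 8 nonempty -> append to chain.
Insert 455: h=8, bucket 8 nonempty -> append to chain.
Insert 646: h=0, bucket 0 empty -> new chain.
Insert 497: h=2, bucket 2 nonempty -> append to chain.
Insert 11: h=2, bucket 2 nonempty -> append to chain.
Insert 611: h=5, bucket 5 nonempty -> append to chain.
Final buckets:
0: 646
1: ∅
2: 830 -> 389 -> 497 -> 11
3: ∅
4: ∅
5: 278 -> 611
6: ∅
7: ∅
8: 923 -> 428 -> 455

2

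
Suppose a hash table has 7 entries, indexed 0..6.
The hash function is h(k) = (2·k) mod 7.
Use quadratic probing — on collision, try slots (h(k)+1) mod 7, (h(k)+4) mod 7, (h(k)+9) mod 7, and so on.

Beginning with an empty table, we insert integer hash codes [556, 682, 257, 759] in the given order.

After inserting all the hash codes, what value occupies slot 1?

759

Insert 556: h=6, slot 6 empty → index 6.
Insert 682: h=6, slot 6 occupied → index 0.
Insert 257: h=3, slot 3 empty → index 3.
Insert 759: h=6, slots 6,0,3 occupied → index 1.
Table: [682, 759, ., 257, ., ., 556]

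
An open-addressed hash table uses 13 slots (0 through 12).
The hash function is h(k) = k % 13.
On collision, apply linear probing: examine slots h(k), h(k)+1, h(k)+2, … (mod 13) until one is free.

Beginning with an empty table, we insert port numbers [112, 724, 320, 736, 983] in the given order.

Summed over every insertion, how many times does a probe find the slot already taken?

9

Insert 112: h=8, slot 8 empty → index 8.
Insert 724: h=9, slot 9 empty → index 9.
Insert 320: h=8, slots 8,9 occupied → index 10.
Insert 736: h=8, slots 8,9,10 occupied → index 11.
Insert 983: h=8, slots 8,9,10,11 occupied → index 12.
Table: [., ., ., ., ., ., ., ., 112, 724, 320, 736, 983]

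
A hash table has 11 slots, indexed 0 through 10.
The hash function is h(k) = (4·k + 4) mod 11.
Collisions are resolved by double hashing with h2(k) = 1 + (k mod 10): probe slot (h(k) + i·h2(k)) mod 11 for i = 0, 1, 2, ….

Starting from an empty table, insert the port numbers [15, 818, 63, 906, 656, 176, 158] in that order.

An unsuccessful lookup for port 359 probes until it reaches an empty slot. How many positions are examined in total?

3

15: h=9 => slot 9
818: h=9, h2=9, probe 9,7 => slot 7
63: h=3 => slot 3
906: h=9, h2=7, probe 9,5 => slot 5
656: h=10 => slot 10
176: h=4 => slot 4
158: h=9, h2=9, probe 9,7,5,3,1 => slot 1
Table: [—, 158, —, 63, 176, 906, —, 818, —, 15, 656]
Lookup 359: h=10, h2=10, probe 10,9,8 → slot 8 empty, not found.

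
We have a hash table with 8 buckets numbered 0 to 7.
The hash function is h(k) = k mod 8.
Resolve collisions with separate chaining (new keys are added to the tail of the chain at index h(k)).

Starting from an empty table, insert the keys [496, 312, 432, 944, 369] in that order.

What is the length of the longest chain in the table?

Insert 496: h=0, bucket 0 empty → new chain.
Insert 312: h=0, bucket 0 nonempty → append to chain.
Insert 432: h=0, bucket 0 nonempty → append to chain.
Insert 944: h=0, bucket 0 nonempty → append to chain.
Insert 369: h=1, bucket 1 empty → new chain.
Final buckets:
0: 496 -> 312 -> 432 -> 944
1: 369
2: .
3: .
4: .
5: .
6: .
7: .

4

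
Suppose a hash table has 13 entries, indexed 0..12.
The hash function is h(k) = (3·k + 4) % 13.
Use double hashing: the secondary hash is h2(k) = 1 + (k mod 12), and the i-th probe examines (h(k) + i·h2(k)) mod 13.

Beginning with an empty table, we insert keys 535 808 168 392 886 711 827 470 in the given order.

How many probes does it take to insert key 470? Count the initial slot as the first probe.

Insert 535: h=10, slot 10 empty => index 10.
Insert 808: h=10, h2=5, slot 10 occupied => index 2.
Insert 168: h=1, slot 1 empty => index 1.
Insert 392: h=10, h2=9, slot 10 occupied => index 6.
Insert 886: h=10, h2=11, slot 10 occupied => index 8.
Insert 711: h=5, slot 5 empty => index 5.
Insert 827: h=2, h2=12, slots 2,1 occupied => index 0.
Insert 470: h=10, h2=3, slots 10,0 occupied => index 3.
Table: [827, 168, 808, 470, ∅, 711, 392, ∅, 886, ∅, 535, ∅, ∅]

3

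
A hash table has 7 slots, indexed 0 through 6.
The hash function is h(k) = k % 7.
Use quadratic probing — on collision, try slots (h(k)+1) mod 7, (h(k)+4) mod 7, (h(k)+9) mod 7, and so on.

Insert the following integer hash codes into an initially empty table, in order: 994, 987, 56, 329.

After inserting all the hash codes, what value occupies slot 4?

56

994: h=0 → slot 0
987: h=0, probe 0,1 → slot 1
56: h=0, probe 0,1,4 → slot 4
329: h=0, probe 0,1,4,2 → slot 2
Table: [994, 987, 329, ., 56, ., .]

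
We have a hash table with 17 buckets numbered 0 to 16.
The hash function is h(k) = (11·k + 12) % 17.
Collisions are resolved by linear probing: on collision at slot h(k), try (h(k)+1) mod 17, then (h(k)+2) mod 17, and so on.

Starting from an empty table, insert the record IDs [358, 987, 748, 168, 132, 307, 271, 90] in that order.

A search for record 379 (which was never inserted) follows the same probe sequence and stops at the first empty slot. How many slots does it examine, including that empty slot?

358: h=6 → slot 6
987: h=6, probe 6,7 → slot 7
748: h=12 → slot 12
168: h=7, probe 7,8 → slot 8
132: h=2 → slot 2
307: h=6, probe 6,7,8,9 → slot 9
271: h=1 → slot 1
90: h=16 → slot 16
Table: [-, 271, 132, -, -, -, 358, 987, 168, 307, -, -, 748, -, -, -, 90]
Lookup 379: h=16, probe 16,0 → slot 0 empty, not found.

2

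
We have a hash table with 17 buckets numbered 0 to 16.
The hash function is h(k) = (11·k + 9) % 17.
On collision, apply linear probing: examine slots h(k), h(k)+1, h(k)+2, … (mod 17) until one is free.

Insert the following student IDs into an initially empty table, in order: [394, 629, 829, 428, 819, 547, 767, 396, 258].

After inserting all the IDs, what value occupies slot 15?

258

394: h=8 -> slot 8
629: h=9 -> slot 9
829: h=16 -> slot 16
428: h=8, probe 8,9,10 -> slot 10
819: h=8, probe 8,9,10,11 -> slot 11
547: h=8, probe 8,9,10,11,12 -> slot 12
767: h=14 -> slot 14
396: h=13 -> slot 13
258: h=8, probe 8,9,10,11,12,13,14,15 -> slot 15
Table: [—, —, —, —, —, —, —, —, 394, 629, 428, 819, 547, 396, 767, 258, 829]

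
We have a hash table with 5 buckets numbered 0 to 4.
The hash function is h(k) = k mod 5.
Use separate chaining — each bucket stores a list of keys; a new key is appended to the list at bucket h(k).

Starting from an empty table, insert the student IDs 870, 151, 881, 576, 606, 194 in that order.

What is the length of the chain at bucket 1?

870 -> bucket 0
151 -> bucket 1
881 -> bucket 1 (collision)
576 -> bucket 1 (collision)
606 -> bucket 1 (collision)
194 -> bucket 4
Final buckets:
0: 870
1: 151 -> 881 -> 576 -> 606
2: —
3: —
4: 194

4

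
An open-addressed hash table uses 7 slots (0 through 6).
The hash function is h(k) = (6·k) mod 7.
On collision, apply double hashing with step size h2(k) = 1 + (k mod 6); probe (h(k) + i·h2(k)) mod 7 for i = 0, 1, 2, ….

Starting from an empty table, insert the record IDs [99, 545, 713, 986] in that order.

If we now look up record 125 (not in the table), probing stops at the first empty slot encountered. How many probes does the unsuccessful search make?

Insert 99: h=6, slot 6 empty -> index 6.
Insert 545: h=1, slot 1 empty -> index 1.
Insert 713: h=1, h2=6, slot 1 occupied -> index 0.
Insert 986: h=1, h2=3, slot 1 occupied -> index 4.
Table: [713, 545, —, —, 986, —, 99]
Lookup 125: h=1, h2=6, probe 1,0,6,5 → slot 5 empty, not found.

4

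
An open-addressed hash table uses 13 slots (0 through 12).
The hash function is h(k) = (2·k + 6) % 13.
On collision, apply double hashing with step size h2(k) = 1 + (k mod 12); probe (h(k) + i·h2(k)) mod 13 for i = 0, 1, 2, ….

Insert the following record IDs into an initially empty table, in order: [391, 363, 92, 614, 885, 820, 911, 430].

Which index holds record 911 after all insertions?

7

Insert 391: h=8, slot 8 empty → index 8.
Insert 363: h=4, slot 4 empty → index 4.
Insert 92: h=8, h2=9, slots 8,4 occupied → index 0.
Insert 614: h=12, slot 12 empty → index 12.
Insert 885: h=8, h2=10, slot 8 occupied → index 5.
Insert 820: h=8, h2=5, slots 8,0,5 occupied → index 10.
Insert 911: h=8, h2=12, slot 8 occupied → index 7.
Insert 430: h=8, h2=11, slot 8 occupied → index 6.
Table: [92, ∅, ∅, ∅, 363, 885, 430, 911, 391, ∅, 820, ∅, 614]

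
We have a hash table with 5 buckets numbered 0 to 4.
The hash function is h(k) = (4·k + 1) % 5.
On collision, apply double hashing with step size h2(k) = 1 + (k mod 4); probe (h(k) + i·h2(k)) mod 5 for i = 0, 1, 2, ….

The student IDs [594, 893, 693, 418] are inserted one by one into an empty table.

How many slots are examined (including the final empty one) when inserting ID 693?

2

594: h=2 => slot 2
893: h=3 => slot 3
693: h=3, h2=2, probe 3,0 => slot 0
418: h=3, h2=3, probe 3,1 => slot 1
Table: [693, 418, 594, 893, -]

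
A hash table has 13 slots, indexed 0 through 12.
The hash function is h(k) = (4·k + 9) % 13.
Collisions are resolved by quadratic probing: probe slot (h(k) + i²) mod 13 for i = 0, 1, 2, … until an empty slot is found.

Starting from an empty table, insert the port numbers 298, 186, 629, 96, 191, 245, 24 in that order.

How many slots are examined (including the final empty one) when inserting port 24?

Insert 298: h=5, slot 5 empty → index 5.
Insert 186: h=12, slot 12 empty → index 12.
Insert 629: h=3, slot 3 empty → index 3.
Insert 96: h=3, slot 3 occupied → index 4.
Insert 191: h=6, slot 6 empty → index 6.
Insert 245: h=1, slot 1 empty → index 1.
Insert 24: h=1, slot 1 occupied → index 2.
Table: [∅, 245, 24, 629, 96, 298, 191, ∅, ∅, ∅, ∅, ∅, 186]

2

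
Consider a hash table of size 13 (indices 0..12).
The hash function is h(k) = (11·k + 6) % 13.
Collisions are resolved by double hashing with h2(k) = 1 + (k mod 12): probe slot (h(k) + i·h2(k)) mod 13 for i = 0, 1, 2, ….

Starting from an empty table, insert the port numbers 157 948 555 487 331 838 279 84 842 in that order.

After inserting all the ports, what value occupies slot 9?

Insert 157: h=4, slot 4 empty → index 4.
Insert 948: h=8, slot 8 empty → index 8.
Insert 555: h=1, slot 1 empty → index 1.
Insert 487: h=7, slot 7 empty → index 7.
Insert 331: h=7, h2=8, slot 7 occupied → index 2.
Insert 838: h=7, h2=11, slot 7 occupied → index 5.
Insert 279: h=7, h2=4, slot 7 occupied → index 11.
Insert 84: h=7, h2=1, slots 7,8 occupied → index 9.
Insert 842: h=12, slot 12 empty → index 12.
Table: [_, 555, 331, _, 157, 838, _, 487, 948, 84, _, 279, 842]

84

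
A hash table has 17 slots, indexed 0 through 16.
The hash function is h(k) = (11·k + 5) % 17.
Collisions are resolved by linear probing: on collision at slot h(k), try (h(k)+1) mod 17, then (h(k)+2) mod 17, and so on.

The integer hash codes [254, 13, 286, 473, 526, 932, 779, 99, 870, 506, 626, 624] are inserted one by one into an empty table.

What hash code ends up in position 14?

Insert 254: h=11, slot 11 empty → index 11.
Insert 13: h=12, slot 12 empty → index 12.
Insert 286: h=6, slot 6 empty → index 6.
Insert 473: h=6, slot 6 occupied → index 7.
Insert 526: h=11, slots 11,12 occupied → index 13.
Insert 932: h=6, slots 6,7 occupied → index 8.
Insert 779: h=6, slots 6,7,8 occupied → index 9.
Insert 99: h=6, slots 6,7,8,9 occupied → index 10.
Insert 870: h=4, slot 4 empty → index 4.
Insert 506: h=12, slots 12,13 occupied → index 14.
Insert 626: h=6, slots 6,7,8,9,10,11,12,13,14 occupied → index 15.
Insert 624: h=1, slot 1 empty → index 1.
Table: [∅, 624, ∅, ∅, 870, ∅, 286, 473, 932, 779, 99, 254, 13, 526, 506, 626, ∅]

506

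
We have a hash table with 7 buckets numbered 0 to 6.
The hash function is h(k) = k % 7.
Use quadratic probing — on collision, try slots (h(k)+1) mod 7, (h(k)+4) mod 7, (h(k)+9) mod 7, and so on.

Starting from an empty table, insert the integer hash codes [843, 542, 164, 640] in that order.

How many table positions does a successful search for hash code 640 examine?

4

843: h=3 -> slot 3
542: h=3, probe 3,4 -> slot 4
164: h=3, probe 3,4,0 -> slot 0
640: h=3, probe 3,4,0,5 -> slot 5
Table: [164, ∅, ∅, 843, 542, 640, ∅]
Lookup 640: h=3, probe 3,4,0,5 → found at 5.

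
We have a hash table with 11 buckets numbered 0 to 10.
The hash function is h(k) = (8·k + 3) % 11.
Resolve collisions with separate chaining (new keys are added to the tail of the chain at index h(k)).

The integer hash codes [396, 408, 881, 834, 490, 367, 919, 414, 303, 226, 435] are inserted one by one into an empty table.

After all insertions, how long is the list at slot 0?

396 -> bucket 3
408 -> bucket 0
881 -> bucket 0 (collision)
834 -> bucket 9
490 -> bucket 7
367 -> bucket 2
919 -> bucket 7 (collision)
414 -> bucket 4
303 -> bucket 7 (collision)
226 -> bucket 7 (collision)
435 -> bucket 7 (collision)
Final buckets:
0: 408 -> 881
1: ∅
2: 367
3: 396
4: 414
5: ∅
6: ∅
7: 490 -> 919 -> 303 -> 226 -> 435
8: ∅
9: 834
10: ∅

2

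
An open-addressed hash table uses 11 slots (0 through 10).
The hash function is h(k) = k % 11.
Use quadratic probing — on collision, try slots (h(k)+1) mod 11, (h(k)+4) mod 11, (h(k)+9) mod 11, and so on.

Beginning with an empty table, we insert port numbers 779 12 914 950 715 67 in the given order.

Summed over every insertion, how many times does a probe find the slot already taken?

779: h=9 => slot 9
12: h=1 => slot 1
914: h=1, probe 1,2 => slot 2
950: h=4 => slot 4
715: h=0 => slot 0
67: h=1, probe 1,2,5 => slot 5
Table: [715, 12, 914, -, 950, 67, -, -, -, 779, -]

3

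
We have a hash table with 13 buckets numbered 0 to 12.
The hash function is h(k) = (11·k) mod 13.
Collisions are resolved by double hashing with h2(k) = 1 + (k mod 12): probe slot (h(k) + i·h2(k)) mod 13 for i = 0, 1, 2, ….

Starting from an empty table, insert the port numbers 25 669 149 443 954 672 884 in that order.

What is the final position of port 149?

7

25 hashes to 2; slot 2 is free → place at 2.
669 hashes to 1; slot 1 is free → place at 1.
149 hashes to 1, h2=6; 1 taken → place at 7.
443 hashes to 11; slot 11 is free → place at 11.
954 hashes to 3; slot 3 is free → place at 3.
672 hashes to 8; slot 8 is free → place at 8.
884 hashes to 0; slot 0 is free → place at 0.
Table: [884, 669, 25, 954, ., ., ., 149, 672, ., ., 443, .]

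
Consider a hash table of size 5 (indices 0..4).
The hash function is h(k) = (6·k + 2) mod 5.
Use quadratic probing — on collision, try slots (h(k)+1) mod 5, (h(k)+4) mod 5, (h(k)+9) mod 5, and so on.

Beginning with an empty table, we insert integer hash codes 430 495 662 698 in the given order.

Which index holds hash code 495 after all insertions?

3

430 hashes to 2; slot 2 is free → place at 2.
495 hashes to 2; 2 taken → place at 3.
662 hashes to 4; slot 4 is free → place at 4.
698 hashes to 0; slot 0 is free → place at 0.
Table: [698, _, 430, 495, 662]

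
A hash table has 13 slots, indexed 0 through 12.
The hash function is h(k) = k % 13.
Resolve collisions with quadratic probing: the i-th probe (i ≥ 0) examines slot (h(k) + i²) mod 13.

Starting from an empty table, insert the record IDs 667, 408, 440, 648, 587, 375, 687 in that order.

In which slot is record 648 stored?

667 hashes to 4; slot 4 is free => place at 4.
408 hashes to 5; slot 5 is free => place at 5.
440 hashes to 11; slot 11 is free => place at 11.
648 hashes to 11; 11 taken => place at 12.
587 hashes to 2; slot 2 is free => place at 2.
375 hashes to 11; 11,12,2 taken => place at 7.
687 hashes to 11; 11,12,2,7 taken => place at 1.
Table: [_, 687, 587, _, 667, 408, _, 375, _, _, _, 440, 648]

12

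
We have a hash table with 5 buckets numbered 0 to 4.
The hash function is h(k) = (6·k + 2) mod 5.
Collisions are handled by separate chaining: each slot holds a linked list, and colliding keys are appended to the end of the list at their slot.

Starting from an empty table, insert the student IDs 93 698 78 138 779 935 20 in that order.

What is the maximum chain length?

Insert 93: h=0, bucket 0 empty -> new chain.
Insert 698: h=0, bucket 0 nonempty -> append to chain.
Insert 78: h=0, bucket 0 nonempty -> append to chain.
Insert 138: h=0, bucket 0 nonempty -> append to chain.
Insert 779: h=1, bucket 1 empty -> new chain.
Insert 935: h=2, bucket 2 empty -> new chain.
Insert 20: h=2, bucket 2 nonempty -> append to chain.
Final buckets:
0: 93 -> 698 -> 78 -> 138
1: 779
2: 935 -> 20
3: .
4: .

4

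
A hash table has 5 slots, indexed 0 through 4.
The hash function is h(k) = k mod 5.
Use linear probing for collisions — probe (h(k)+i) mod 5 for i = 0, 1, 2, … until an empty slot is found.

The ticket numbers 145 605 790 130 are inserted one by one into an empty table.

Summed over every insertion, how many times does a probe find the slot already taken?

145: h=0 → slot 0
605: h=0, probe 0,1 → slot 1
790: h=0, probe 0,1,2 → slot 2
130: h=0, probe 0,1,2,3 → slot 3
Table: [145, 605, 790, 130, .]

6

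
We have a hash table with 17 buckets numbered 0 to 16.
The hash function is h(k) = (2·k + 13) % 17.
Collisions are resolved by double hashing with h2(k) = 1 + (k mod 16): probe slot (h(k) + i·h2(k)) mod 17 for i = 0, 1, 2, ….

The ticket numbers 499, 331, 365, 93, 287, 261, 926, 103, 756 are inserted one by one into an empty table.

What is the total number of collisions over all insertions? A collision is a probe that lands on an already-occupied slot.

8

499: h=8 -> slot 8
331: h=12 -> slot 12
365: h=12, h2=14, probe 12,9 -> slot 9
93: h=12, h2=14, probe 12,9,6 -> slot 6
287: h=9, h2=16, probe 9,8,7 -> slot 7
261: h=8, h2=6, probe 8,14 -> slot 14
926: h=12, h2=15, probe 12,10 -> slot 10
103: h=15 -> slot 15
756: h=12, h2=5, probe 12,0 -> slot 0
Table: [756, ., ., ., ., ., 93, 287, 499, 365, 926, ., 331, ., 261, 103, .]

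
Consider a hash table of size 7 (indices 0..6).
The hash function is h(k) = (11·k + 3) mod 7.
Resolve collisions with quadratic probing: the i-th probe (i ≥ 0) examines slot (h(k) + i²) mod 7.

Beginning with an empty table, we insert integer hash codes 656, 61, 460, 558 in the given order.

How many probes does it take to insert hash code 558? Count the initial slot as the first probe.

4

656: h=2 → slot 2
61: h=2, probe 2,3 → slot 3
460: h=2, probe 2,3,6 → slot 6
558: h=2, probe 2,3,6,4 → slot 4
Table: [-, -, 656, 61, 558, -, 460]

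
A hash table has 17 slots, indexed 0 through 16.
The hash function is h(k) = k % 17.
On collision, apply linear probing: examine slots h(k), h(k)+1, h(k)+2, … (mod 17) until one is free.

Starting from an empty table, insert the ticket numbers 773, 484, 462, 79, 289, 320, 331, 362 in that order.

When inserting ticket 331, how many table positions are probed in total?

3

773 hashes to 8; slot 8 is free -> place at 8.
484 hashes to 8; 8 taken -> place at 9.
462 hashes to 3; slot 3 is free -> place at 3.
79 hashes to 11; slot 11 is free -> place at 11.
289 hashes to 0; slot 0 is free -> place at 0.
320 hashes to 14; slot 14 is free -> place at 14.
331 hashes to 8; 8,9 taken -> place at 10.
362 hashes to 5; slot 5 is free -> place at 5.
Table: [289, ., ., 462, ., 362, ., ., 773, 484, 331, 79, ., ., 320, ., .]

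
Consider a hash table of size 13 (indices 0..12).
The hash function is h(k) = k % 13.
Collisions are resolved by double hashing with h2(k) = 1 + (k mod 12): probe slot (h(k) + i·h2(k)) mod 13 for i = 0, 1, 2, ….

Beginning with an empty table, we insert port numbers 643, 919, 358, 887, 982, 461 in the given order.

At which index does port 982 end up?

Insert 643: h=6, slot 6 empty → index 6.
Insert 919: h=9, slot 9 empty → index 9.
Insert 358: h=7, slot 7 empty → index 7.
Insert 887: h=3, slot 3 empty → index 3.
Insert 982: h=7, h2=11, slot 7 occupied → index 5.
Insert 461: h=6, h2=6, slot 6 occupied → index 12.
Table: [-, -, -, 887, -, 982, 643, 358, -, 919, -, -, 461]

5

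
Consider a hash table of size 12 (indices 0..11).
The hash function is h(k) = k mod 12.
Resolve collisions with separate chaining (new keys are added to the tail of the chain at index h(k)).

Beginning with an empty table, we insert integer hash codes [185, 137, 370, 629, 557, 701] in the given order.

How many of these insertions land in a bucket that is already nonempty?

4

185 -> bucket 5
137 -> bucket 5 (collision)
370 -> bucket 10
629 -> bucket 5 (collision)
557 -> bucket 5 (collision)
701 -> bucket 5 (collision)
Final buckets:
0: ∅
1: ∅
2: ∅
3: ∅
4: ∅
5: 185 -> 137 -> 629 -> 557 -> 701
6: ∅
7: ∅
8: ∅
9: ∅
10: 370
11: ∅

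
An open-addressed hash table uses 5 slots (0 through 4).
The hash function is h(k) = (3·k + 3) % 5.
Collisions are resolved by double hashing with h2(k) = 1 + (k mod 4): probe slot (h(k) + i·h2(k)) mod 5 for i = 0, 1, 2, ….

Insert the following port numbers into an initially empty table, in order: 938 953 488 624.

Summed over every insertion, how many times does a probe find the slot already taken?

Insert 938: h=2, slot 2 empty → index 2.
Insert 953: h=2, h2=2, slot 2 occupied → index 4.
Insert 488: h=2, h2=1, slot 2 occupied → index 3.
Insert 624: h=0, slot 0 empty → index 0.
Table: [624, _, 938, 488, 953]

2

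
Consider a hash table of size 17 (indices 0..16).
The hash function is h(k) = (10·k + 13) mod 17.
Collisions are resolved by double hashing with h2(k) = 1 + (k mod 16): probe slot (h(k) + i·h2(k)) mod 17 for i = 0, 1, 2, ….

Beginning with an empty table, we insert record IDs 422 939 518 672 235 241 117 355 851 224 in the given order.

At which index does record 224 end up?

Insert 422: h=0, slot 0 empty -> index 0.
Insert 939: h=2, slot 2 empty -> index 2.
Insert 518: h=8, slot 8 empty -> index 8.
Insert 672: h=1, slot 1 empty -> index 1.
Insert 235: h=0, h2=12, slot 0 occupied -> index 12.
Insert 241: h=9, slot 9 empty -> index 9.
Insert 117: h=10, slot 10 empty -> index 10.
Insert 355: h=10, h2=4, slot 10 occupied -> index 14.
Insert 851: h=6, slot 6 empty -> index 6.
Insert 224: h=9, h2=1, slots 9,10 occupied -> index 11.
Table: [422, 672, 939, —, —, —, 851, —, 518, 241, 117, 224, 235, —, 355, —, —]

11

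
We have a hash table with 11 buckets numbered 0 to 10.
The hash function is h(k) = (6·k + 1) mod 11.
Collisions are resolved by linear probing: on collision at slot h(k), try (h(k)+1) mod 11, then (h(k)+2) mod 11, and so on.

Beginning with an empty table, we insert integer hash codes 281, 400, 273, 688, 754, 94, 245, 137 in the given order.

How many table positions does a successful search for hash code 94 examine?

4

Insert 281: h=4, slot 4 empty -> index 4.
Insert 400: h=3, slot 3 empty -> index 3.
Insert 273: h=0, slot 0 empty -> index 0.
Insert 688: h=4, slot 4 occupied -> index 5.
Insert 754: h=4, slots 4,5 occupied -> index 6.
Insert 94: h=4, slots 4,5,6 occupied -> index 7.
Insert 245: h=8, slot 8 empty -> index 8.
Insert 137: h=9, slot 9 empty -> index 9.
Table: [273, —, —, 400, 281, 688, 754, 94, 245, 137, —]
Lookup 94: h=4, probe 4,5,6,7 → found at 7.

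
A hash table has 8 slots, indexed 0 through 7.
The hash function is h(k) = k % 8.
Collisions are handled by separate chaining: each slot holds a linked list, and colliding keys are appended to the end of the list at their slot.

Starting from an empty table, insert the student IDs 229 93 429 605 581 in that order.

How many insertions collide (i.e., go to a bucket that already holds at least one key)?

4

229 → bucket 5
93 → bucket 5 (collision)
429 → bucket 5 (collision)
605 → bucket 5 (collision)
581 → bucket 5 (collision)
Final buckets:
0: _
1: _
2: _
3: _
4: _
5: 229 -> 93 -> 429 -> 605 -> 581
6: _
7: _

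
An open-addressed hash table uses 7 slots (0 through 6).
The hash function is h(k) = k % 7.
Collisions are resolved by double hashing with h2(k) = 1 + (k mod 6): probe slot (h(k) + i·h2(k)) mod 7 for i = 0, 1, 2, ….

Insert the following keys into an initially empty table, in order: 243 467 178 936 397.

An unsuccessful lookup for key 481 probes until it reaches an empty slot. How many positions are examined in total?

3

243: h=5 -> slot 5
467: h=5, h2=6, probe 5,4 -> slot 4
178: h=3 -> slot 3
936: h=5, h2=1, probe 5,6 -> slot 6
397: h=5, h2=2, probe 5,0 -> slot 0
Table: [397, -, -, 178, 467, 243, 936]
Lookup 481: h=5, h2=2, probe 5,0,2 → slot 2 empty, not found.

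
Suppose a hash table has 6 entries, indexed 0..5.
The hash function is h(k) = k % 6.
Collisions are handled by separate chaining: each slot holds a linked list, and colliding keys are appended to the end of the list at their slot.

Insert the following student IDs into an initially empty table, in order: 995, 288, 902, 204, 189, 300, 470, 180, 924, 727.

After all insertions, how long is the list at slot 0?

Insert 995: h=5, bucket 5 empty -> new chain.
Insert 288: h=0, bucket 0 empty -> new chain.
Insert 902: h=2, bucket 2 empty -> new chain.
Insert 204: h=0, bucket 0 nonempty -> append to chain.
Insert 189: h=3, bucket 3 empty -> new chain.
Insert 300: h=0, bucket 0 nonempty -> append to chain.
Insert 470: h=2, bucket 2 nonempty -> append to chain.
Insert 180: h=0, bucket 0 nonempty -> append to chain.
Insert 924: h=0, bucket 0 nonempty -> append to chain.
Insert 727: h=1, bucket 1 empty -> new chain.
Final buckets:
0: 288 -> 204 -> 300 -> 180 -> 924
1: 727
2: 902 -> 470
3: 189
4: -
5: 995

5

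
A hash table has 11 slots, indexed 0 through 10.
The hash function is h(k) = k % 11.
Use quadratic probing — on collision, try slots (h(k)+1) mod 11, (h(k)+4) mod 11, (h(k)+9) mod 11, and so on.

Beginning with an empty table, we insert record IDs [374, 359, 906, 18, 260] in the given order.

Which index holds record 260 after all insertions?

5

Insert 374: h=0, slot 0 empty → index 0.
Insert 359: h=7, slot 7 empty → index 7.
Insert 906: h=4, slot 4 empty → index 4.
Insert 18: h=7, slot 7 occupied → index 8.
Insert 260: h=7, slots 7,8,0 occupied → index 5.
Table: [374, ∅, ∅, ∅, 906, 260, ∅, 359, 18, ∅, ∅]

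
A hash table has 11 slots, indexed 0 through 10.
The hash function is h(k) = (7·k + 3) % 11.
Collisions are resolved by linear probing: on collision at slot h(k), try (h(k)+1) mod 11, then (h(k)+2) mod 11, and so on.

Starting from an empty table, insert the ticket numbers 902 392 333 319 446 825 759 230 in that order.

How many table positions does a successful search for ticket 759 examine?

4

902 hashes to 3; slot 3 is free => place at 3.
392 hashes to 8; slot 8 is free => place at 8.
333 hashes to 2; slot 2 is free => place at 2.
319 hashes to 3; 3 taken => place at 4.
446 hashes to 1; slot 1 is free => place at 1.
825 hashes to 3; 3,4 taken => place at 5.
759 hashes to 3; 3,4,5 taken => place at 6.
230 hashes to 7; slot 7 is free => place at 7.
Table: [—, 446, 333, 902, 319, 825, 759, 230, 392, —, —]
Lookup 759: h=3, probe 3,4,5,6 → found at 6.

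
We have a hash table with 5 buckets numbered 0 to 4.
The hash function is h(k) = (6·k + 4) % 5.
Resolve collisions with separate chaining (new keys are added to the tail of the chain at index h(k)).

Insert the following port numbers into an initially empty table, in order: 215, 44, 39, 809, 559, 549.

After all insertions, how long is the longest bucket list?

Insert 215: h=4, bucket 4 empty -> new chain.
Insert 44: h=3, bucket 3 empty -> new chain.
Insert 39: h=3, bucket 3 nonempty -> append to chain.
Insert 809: h=3, bucket 3 nonempty -> append to chain.
Insert 559: h=3, bucket 3 nonempty -> append to chain.
Insert 549: h=3, bucket 3 nonempty -> append to chain.
Final buckets:
0: .
1: .
2: .
3: 44 -> 39 -> 809 -> 559 -> 549
4: 215

5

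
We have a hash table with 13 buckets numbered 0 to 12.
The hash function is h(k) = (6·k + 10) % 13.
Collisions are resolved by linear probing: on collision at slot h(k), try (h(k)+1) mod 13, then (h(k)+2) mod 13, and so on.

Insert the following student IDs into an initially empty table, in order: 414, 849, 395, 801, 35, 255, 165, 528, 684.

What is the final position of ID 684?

Insert 414: h=11, slot 11 empty -> index 11.
Insert 849: h=8, slot 8 empty -> index 8.
Insert 395: h=1, slot 1 empty -> index 1.
Insert 801: h=6, slot 6 empty -> index 6.
Insert 35: h=12, slot 12 empty -> index 12.
Insert 255: h=6, slot 6 occupied -> index 7.
Insert 165: h=12, slot 12 occupied -> index 0.
Insert 528: h=6, slots 6,7,8 occupied -> index 9.
Insert 684: h=6, slots 6,7,8,9 occupied -> index 10.
Table: [165, 395, _, _, _, _, 801, 255, 849, 528, 684, 414, 35]

10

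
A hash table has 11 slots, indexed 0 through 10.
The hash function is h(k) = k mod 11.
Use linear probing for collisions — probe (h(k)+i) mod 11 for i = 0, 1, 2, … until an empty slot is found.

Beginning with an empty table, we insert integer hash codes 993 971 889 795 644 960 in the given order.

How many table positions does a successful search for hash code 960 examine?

5

Insert 993: h=3, slot 3 empty -> index 3.
Insert 971: h=3, slot 3 occupied -> index 4.
Insert 889: h=9, slot 9 empty -> index 9.
Insert 795: h=3, slots 3,4 occupied -> index 5.
Insert 644: h=6, slot 6 empty -> index 6.
Insert 960: h=3, slots 3,4,5,6 occupied -> index 7.
Table: [—, —, —, 993, 971, 795, 644, 960, —, 889, —]
Lookup 960: h=3, probe 3,4,5,6,7 → found at 7.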